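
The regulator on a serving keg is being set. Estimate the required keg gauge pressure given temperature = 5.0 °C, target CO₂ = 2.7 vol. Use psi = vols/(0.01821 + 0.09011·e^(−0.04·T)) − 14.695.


psi = 2.7/(0.01821 + 0.09011·e^(−0.04·5.0)) − 14.695

14.6573 psi


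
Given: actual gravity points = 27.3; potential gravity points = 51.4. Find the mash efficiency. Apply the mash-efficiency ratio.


efficiency = actual / potential × 100
efficiency = 27.3 / 51.4 × 100

53.1128 %


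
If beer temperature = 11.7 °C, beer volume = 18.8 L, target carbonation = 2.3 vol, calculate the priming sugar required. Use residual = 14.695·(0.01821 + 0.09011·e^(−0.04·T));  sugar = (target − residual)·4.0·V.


residual = 14.695·(0.01821 + 0.09011·e^(−0.04·11.7)) = 1.0969
sugar = (2.3 − 1.0969)·4.0·18.8

90.4761 g


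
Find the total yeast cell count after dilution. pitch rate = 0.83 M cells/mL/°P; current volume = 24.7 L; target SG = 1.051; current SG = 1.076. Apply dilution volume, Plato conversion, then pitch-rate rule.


V_w = V·((SG_c−1)/(SG_t−1)−1);  °P = 259 − 259/SG_t;  cells = rate·(V+V_w)·°P
V_w = 24.7·((1.076−1)/(1.051−1)−1) = 12.1078
V_final = 24.7 + 12.1078 = 36.8078
°P = 259 − 259/1.051 = 12.5680
cells = 0.83·36.8078·12.5680

383.9597 billion cells


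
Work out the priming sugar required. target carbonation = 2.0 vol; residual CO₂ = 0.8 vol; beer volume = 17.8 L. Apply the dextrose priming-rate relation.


sugar = (target − residual)·4.0·V
sugar = (2.0 − 0.8)·4.0·17.8

85.4400 g


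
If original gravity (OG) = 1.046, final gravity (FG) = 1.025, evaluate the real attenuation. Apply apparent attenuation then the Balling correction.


AA = (OG−FG)/(OG−1)·100;  RA = AA·0.8192
AA = (1.046 − 1.025)/(1.046 − 1)·100 = 45.6522
RA = 45.6522·0.8192

37.3983 %


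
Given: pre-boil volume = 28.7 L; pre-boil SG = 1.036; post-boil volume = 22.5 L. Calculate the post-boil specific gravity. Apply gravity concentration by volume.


SG_post = 1 + (SG_pre − 1)·V_pre/V_post
pts_pre = (1.036 − 1)·1000 = 36.0000
pts_post = 36.0000·28.7/22.5 = 45.9200
SG_post = 1 + 45.9200/1000

1.0459


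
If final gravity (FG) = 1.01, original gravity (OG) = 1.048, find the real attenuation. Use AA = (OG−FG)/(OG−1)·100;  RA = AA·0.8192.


AA = (1.048 − 1.01)/(1.048 − 1)·100 = 79.1667
RA = 79.1667·0.8192

64.8533 %


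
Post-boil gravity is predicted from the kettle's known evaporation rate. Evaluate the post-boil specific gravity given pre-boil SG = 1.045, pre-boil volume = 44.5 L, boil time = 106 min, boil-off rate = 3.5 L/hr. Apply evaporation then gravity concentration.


V_post = V_pre − rate·(t/60);  SG_post = 1 + (SG_pre−1)·V_pre/V_post
V_post = 44.5 − 3.5·(106/60) = 38.3167
SG_post = 1 + (1.045 − 1)·44.5/38.3167

1.0523


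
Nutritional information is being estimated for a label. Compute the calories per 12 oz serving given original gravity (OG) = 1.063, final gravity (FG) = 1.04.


ABW = (OG−FG)·131.25·0.79/FG;  °P = 259 − 259/SG (for OG→OE and FG→AE);  RE = 0.1808·OE + 0.8192·AE;  Cal = (6.9·ABW + 4·(RE−0.1))·FG·3.55
ABW = (1.063 − 1.04)·131.25·0.79/1.04 = 2.2931
OE = 259 − 259/1.063 = 15.3500 °P
AE = 259 − 259/1.04 = 9.9615 °P
RE = 0.1808·15.3500 + 0.8192·9.9615 = 10.9358 °P
Cal = (6.9·2.2931 + 4·(10.9358−0.1))·1.04·3.55

218.4385 kcal


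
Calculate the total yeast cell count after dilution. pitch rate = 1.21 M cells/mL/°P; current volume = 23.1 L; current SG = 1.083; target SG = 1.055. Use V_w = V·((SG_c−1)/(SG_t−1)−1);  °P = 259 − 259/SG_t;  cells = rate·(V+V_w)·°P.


V_w = 23.1·((1.083−1)/(1.055−1)−1) = 11.7600
V_final = 23.1 + 11.7600 = 34.8600
°P = 259 − 259/1.055 = 13.5024
cells = 1.21·34.8600·13.5024

569.5381 billion cells


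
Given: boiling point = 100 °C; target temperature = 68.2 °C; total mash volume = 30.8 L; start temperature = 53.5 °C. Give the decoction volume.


V_dec = V_total·(T_target − T_start)/(T_boil − T_start)
V_dec = 30.8·(68.2 − 53.5)/(100 − 53.5)

9.7368 L


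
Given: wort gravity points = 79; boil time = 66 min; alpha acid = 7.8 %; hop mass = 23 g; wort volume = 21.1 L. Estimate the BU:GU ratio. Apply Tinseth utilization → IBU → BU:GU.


U = 1.65·0.000125^(GP/1000)·(1−e^(−0.04t))/4.15;  IBU = (α/100)·m·U·1000/V;  BU:GU = IBU/GP
U = 1.65·0.000125^(79/1000)·(1−e^(−0.04·66))/4.15 = 0.1815
IBU = (7.8/100)·23·0.1815·1000/21.1 = 15.4340
BU:GU = 15.4340/79

0.1954


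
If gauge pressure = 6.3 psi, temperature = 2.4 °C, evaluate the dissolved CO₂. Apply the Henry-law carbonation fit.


vols = (P + 14.695)·(0.01821 + 0.09011·e^(−0.04·T))
vols = (6.3 + 14.695)·(0.01821 + 0.09011·e^(−0.04·2.4))

2.1010 volumes


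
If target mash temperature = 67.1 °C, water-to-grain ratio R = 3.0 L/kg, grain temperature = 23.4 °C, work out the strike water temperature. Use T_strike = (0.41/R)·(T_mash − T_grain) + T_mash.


T_strike = (0.41/3.0)·(67.1 − 23.4) + 67.1

73.0723 °C


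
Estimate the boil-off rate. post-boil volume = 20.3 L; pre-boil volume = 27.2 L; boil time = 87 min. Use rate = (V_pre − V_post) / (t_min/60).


rate = (27.2 − 20.3) / (87/60)

4.7586 L/hr


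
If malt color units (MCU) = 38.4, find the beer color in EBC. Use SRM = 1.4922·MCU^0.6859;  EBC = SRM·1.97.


SRM = 1.4922·38.4^0.6859 = 18.2188
EBC = 18.2188·1.97

35.8910 EBC


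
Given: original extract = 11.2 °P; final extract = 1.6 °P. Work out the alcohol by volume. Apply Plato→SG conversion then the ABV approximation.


SG = 259/(259 − P);  ABV = (OG − FG)·131.25
OG = 259/(259 − 11.2) = 1.0452
FG = 259/(259 − 1.6) = 1.0062
ABV = (1.0452 − 1.0062)·131.25

5.1164 % ABV


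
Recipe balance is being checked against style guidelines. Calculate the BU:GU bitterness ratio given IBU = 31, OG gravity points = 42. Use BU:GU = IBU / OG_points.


BU:GU = 31 / 42

0.7381


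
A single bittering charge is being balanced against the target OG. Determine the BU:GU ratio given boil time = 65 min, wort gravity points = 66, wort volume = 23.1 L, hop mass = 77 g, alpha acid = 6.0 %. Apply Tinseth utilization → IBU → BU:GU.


U = 1.65·0.000125^(GP/1000)·(1−e^(−0.04t))/4.15;  IBU = (α/100)·m·U·1000/V;  BU:GU = IBU/GP
U = 1.65·0.000125^(66/1000)·(1−e^(−0.04·65))/4.15 = 0.2034
IBU = (6.0/100)·77·0.2034·1000/23.1 = 40.6766
BU:GU = 40.6766/66

0.6163


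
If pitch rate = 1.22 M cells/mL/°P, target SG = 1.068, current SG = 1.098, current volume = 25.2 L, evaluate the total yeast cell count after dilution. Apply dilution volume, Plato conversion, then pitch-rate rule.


V_w = V·((SG_c−1)/(SG_t−1)−1);  °P = 259 − 259/SG_t;  cells = rate·(V+V_w)·°P
V_w = 25.2·((1.098−1)/(1.068−1)−1) = 11.1176
V_final = 25.2 + 11.1176 = 36.3176
°P = 259 − 259/1.068 = 16.4906
cells = 1.22·36.3176·16.4906

730.6594 billion cells


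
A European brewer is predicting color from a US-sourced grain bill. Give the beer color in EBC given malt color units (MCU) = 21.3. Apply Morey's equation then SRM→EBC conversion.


SRM = 1.4922·MCU^0.6859;  EBC = SRM·1.97
SRM = 1.4922·21.3^0.6859 = 12.1608
EBC = 12.1608·1.97

23.9568 EBC


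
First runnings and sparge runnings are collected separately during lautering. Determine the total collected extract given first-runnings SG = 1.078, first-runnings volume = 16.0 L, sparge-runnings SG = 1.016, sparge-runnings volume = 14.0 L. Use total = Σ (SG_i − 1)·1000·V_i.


first = (1.078 − 1)·1000·16.0 = 1248.0000
sparge = (1.016 − 1)·1000·14.0 = 224.0000
total = 1248.0000 + 224.0000

1472.0000 gravity·L


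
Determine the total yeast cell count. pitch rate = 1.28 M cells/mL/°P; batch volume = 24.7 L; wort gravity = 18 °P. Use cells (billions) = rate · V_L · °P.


cells = 1.28 · 24.7 · 18

569.0880 billion cells


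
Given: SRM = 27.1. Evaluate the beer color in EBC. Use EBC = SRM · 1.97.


EBC = 27.1 · 1.97

53.3870 EBC


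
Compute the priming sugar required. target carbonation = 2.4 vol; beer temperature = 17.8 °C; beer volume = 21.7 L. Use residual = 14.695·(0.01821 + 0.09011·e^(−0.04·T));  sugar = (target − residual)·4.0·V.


residual = 14.695·(0.01821 + 0.09011·e^(−0.04·17.8)) = 0.9173
sugar = (2.4 − 0.9173)·4.0·21.7

128.6971 g


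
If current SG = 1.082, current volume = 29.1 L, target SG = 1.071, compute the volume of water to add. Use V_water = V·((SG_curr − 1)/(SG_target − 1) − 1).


V_water = 29.1·((1.082 − 1)/(1.071 − 1) − 1)

4.5085 L


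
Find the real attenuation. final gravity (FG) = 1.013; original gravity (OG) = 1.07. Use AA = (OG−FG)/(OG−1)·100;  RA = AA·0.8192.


AA = (1.07 − 1.013)/(1.07 − 1)·100 = 81.4286
RA = 81.4286·0.8192

66.7063 %


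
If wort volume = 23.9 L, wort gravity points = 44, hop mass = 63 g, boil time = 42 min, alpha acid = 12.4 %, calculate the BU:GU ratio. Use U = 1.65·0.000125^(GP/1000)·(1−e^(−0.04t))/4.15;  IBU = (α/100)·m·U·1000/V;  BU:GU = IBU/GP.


U = 1.65·0.000125^(44/1000)·(1−e^(−0.04·42))/4.15 = 0.2178
IBU = (12.4/100)·63·0.2178·1000/23.9 = 71.2015
BU:GU = 71.2015/44

1.6182


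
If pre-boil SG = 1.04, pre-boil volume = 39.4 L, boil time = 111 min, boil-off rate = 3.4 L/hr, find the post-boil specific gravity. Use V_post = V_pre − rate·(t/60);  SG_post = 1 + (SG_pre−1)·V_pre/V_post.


V_post = 39.4 − 3.4·(111/60) = 33.1100
SG_post = 1 + (1.04 − 1)·39.4/33.1100

1.0476


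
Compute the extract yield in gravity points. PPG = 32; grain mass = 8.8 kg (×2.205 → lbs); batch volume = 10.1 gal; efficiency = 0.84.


points = lbs × PPG × eff / vol
lbs = 8.8 × 2.205 = 19.4040
points = 19.4040 × 32 × 0.84 / 10.1

51.6415 points


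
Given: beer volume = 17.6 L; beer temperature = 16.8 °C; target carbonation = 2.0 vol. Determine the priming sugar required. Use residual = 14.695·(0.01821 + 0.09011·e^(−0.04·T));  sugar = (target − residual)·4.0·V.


residual = 14.695·(0.01821 + 0.09011·e^(−0.04·16.8)) = 0.9438
sugar = (2.0 − 0.9438)·4.0·17.6

74.3544 g


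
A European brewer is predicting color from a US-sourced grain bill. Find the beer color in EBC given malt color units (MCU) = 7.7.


SRM = 1.4922·MCU^0.6859;  EBC = SRM·1.97
SRM = 1.4922·7.7^0.6859 = 6.0516
EBC = 6.0516·1.97

11.9217 EBC


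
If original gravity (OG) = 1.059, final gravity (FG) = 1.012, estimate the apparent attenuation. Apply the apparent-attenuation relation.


AA = (OG − FG)/(OG − 1) · 100
AA = (1.059 − 1.012)/(1.059 − 1) · 100

79.6610 %


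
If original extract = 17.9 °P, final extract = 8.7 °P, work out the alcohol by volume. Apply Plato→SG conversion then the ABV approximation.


SG = 259/(259 − P);  ABV = (OG − FG)·131.25
OG = 259/(259 − 17.9) = 1.0742
FG = 259/(259 − 8.7) = 1.0348
ABV = (1.0742 − 1.0348)·131.25

5.1824 % ABV


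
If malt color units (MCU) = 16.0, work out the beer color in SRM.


SRM = 1.4922 · MCU^0.6859
SRM = 1.4922 · 16.0^0.6859

9.9939 SRM


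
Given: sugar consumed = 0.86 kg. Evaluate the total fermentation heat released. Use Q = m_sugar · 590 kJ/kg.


Q = 0.86 · 590

507.4000 kJ


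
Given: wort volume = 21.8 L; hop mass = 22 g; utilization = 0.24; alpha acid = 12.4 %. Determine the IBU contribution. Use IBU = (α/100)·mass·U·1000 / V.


IBU = (12.4/100)·22·0.24·1000 / 21.8

30.0330 IBU


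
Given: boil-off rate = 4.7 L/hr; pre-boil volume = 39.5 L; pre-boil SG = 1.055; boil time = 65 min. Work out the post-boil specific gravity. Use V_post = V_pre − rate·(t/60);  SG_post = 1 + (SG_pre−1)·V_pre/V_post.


V_post = 39.5 − 4.7·(65/60) = 34.4083
SG_post = 1 + (1.055 − 1)·39.5/34.4083

1.0631


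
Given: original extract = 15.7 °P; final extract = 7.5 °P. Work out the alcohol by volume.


SG = 259/(259 − P);  ABV = (OG − FG)·131.25
OG = 259/(259 − 15.7) = 1.0645
FG = 259/(259 − 7.5) = 1.0298
ABV = (1.0645 − 1.0298)·131.25

4.5555 % ABV


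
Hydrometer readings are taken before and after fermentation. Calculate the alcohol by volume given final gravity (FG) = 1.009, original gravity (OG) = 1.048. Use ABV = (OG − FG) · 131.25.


ABV = (1.048 − 1.009) · 131.25

5.1188 % ABV


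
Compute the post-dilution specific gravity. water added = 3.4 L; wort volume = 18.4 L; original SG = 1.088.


SG_new = 1 + (SG_old − 1)·V_old/(V_old + V_water)
pts = (1.088 − 1)·1000·18.4/(18.4 + 3.4) = 74.2752
SG_new = 1 + 74.2752/1000

1.0743


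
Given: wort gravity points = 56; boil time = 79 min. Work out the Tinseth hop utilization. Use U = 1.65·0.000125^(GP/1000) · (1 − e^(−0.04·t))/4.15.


bigness = 1.65·0.000125^(56/1000) = 0.9975
boil_factor = (1 − e^(−0.04·79))/4.15 = 0.2307
U = 0.9975 · 0.2307

0.2302


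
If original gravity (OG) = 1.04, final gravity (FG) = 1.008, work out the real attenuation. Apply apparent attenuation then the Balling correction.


AA = (OG−FG)/(OG−1)·100;  RA = AA·0.8192
AA = (1.04 − 1.008)/(1.04 − 1)·100 = 80.0000
RA = 80.0000·0.8192

65.5360 %


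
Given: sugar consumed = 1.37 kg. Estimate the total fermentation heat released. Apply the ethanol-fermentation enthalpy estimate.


Q = m_sugar · 590 kJ/kg
Q = 1.37 · 590

808.3000 kJ


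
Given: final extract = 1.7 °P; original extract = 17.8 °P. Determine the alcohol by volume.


SG = 259/(259 − P);  ABV = (OG − FG)·131.25
OG = 259/(259 − 17.8) = 1.0738
FG = 259/(259 − 1.7) = 1.0066
ABV = (1.0738 − 1.0066)·131.25

8.8188 % ABV


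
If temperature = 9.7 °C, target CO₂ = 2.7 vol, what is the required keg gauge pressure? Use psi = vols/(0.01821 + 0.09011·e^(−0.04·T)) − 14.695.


psi = 2.7/(0.01821 + 0.09011·e^(−0.04·9.7)) − 14.695

19.3350 psi


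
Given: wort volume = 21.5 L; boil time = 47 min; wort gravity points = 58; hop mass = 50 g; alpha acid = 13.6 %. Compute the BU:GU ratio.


U = 1.65·0.000125^(GP/1000)·(1−e^(−0.04t))/4.15;  IBU = (α/100)·m·U·1000/V;  BU:GU = IBU/GP
U = 1.65·0.000125^(58/1000)·(1−e^(−0.04·47))/4.15 = 0.2001
IBU = (13.6/100)·50·0.2001·1000/21.5 = 63.2733
BU:GU = 63.2733/58

1.0909


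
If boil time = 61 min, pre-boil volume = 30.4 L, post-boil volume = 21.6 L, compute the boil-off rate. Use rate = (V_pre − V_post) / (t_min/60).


rate = (30.4 − 21.6) / (61/60)

8.6557 L/hr


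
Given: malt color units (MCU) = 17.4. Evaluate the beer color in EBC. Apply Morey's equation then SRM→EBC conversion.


SRM = 1.4922·MCU^0.6859;  EBC = SRM·1.97
SRM = 1.4922·17.4^0.6859 = 10.5857
EBC = 10.5857·1.97

20.8538 EBC


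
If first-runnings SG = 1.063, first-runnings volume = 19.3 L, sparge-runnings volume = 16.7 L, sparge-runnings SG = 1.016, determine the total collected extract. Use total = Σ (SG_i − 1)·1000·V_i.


first = (1.063 − 1)·1000·19.3 = 1215.9000
sparge = (1.016 − 1)·1000·16.7 = 267.2000
total = 1215.9000 + 267.2000

1483.1000 gravity·L


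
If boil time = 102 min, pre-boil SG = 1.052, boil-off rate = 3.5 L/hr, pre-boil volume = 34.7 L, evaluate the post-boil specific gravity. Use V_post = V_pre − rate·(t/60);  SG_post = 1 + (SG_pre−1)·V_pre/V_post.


V_post = 34.7 − 3.5·(102/60) = 28.7500
SG_post = 1 + (1.052 − 1)·34.7/28.7500

1.0628


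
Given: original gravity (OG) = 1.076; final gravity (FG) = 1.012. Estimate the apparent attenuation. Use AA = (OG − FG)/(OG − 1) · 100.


AA = (1.076 − 1.012)/(1.076 − 1) · 100

84.2105 %


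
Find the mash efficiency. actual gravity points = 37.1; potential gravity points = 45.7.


efficiency = actual / potential × 100
efficiency = 37.1 / 45.7 × 100

81.1816 %


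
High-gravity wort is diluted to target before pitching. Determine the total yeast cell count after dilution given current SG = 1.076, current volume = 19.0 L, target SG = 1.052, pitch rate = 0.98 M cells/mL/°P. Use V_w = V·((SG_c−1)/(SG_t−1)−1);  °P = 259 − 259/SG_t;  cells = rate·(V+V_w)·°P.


V_w = 19.0·((1.076−1)/(1.052−1)−1) = 8.7692
V_final = 19.0 + 8.7692 = 27.7692
°P = 259 − 259/1.052 = 12.8023
cells = 0.98·27.7692·12.8023

348.3993 billion cells


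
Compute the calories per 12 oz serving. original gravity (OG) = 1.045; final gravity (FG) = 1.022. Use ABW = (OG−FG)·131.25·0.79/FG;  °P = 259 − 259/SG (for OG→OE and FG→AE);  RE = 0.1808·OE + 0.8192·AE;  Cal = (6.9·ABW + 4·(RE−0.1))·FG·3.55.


ABW = (1.045 − 1.022)·131.25·0.79/1.022 = 2.3335
OE = 259 − 259/1.045 = 11.1531 °P
AE = 259 − 259/1.022 = 5.5753 °P
RE = 0.1808·11.1531 + 0.8192·5.5753 = 6.5838 °P
Cal = (6.9·2.3335 + 4·(6.5838−0.1))·1.022·3.55

152.5115 kcal


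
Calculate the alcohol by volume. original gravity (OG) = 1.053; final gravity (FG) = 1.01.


ABV = (OG − FG) · 131.25
ABV = (1.053 − 1.01) · 131.25

5.6437 % ABV


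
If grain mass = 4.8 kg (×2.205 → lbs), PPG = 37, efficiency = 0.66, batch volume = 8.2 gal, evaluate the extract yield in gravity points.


points = lbs × PPG × eff / vol
lbs = 4.8 × 2.205 = 10.5840
points = 10.5840 × 37 × 0.66 / 8.2

31.5197 points


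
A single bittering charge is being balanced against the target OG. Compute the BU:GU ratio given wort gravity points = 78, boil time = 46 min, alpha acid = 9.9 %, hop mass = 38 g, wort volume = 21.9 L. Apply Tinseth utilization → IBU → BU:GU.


U = 1.65·0.000125^(GP/1000)·(1−e^(−0.04t))/4.15;  IBU = (α/100)·m·U·1000/V;  BU:GU = IBU/GP
U = 1.65·0.000125^(78/1000)·(1−e^(−0.04·46))/4.15 = 0.1659
IBU = (9.9/100)·38·0.1659·1000/21.9 = 28.5010
BU:GU = 28.5010/78

0.3654


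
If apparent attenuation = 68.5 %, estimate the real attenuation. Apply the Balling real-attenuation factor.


RA = AA · 0.8192
RA = 68.5 · 0.8192

56.1152 %


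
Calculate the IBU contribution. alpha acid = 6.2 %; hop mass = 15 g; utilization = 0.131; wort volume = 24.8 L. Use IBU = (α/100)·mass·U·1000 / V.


IBU = (6.2/100)·15·0.131·1000 / 24.8

4.9125 IBU


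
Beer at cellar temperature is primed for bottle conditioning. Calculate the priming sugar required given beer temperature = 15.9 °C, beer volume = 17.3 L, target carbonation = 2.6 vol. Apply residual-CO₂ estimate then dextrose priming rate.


residual = 14.695·(0.01821 + 0.09011·e^(−0.04·T));  sugar = (target − residual)·4.0·V
residual = 14.695·(0.01821 + 0.09011·e^(−0.04·15.9)) = 0.9686
sugar = (2.6 − 0.9686)·4.0·17.3

112.8917 g


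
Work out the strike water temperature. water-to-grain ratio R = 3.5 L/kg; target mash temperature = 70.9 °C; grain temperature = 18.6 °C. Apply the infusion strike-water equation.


T_strike = (0.41/R)·(T_mash − T_grain) + T_mash
T_strike = (0.41/3.5)·(70.9 − 18.6) + 70.9

77.0266 °C


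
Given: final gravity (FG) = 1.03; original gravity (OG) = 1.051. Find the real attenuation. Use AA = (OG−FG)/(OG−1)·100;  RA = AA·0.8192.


AA = (1.051 − 1.03)/(1.051 − 1)·100 = 41.1765
RA = 41.1765·0.8192

33.7318 %


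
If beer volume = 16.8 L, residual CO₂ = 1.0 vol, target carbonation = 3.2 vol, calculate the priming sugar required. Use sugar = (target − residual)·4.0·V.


sugar = (3.2 − 1.0)·4.0·16.8

147.8400 g


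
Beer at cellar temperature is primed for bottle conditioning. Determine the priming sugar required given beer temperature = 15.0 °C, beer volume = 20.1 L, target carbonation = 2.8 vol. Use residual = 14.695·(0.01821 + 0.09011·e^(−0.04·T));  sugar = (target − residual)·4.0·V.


residual = 14.695·(0.01821 + 0.09011·e^(−0.04·15.0)) = 0.9943
sugar = (2.8 − 0.9943)·4.0·20.1

145.1772 g


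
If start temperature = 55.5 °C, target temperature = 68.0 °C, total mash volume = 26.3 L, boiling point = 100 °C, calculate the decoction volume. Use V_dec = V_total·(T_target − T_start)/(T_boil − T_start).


V_dec = 26.3·(68.0 − 55.5)/(100 − 55.5)

7.3876 L


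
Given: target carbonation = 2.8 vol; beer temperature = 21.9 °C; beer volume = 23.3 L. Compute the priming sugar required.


residual = 14.695·(0.01821 + 0.09011·e^(−0.04·T));  sugar = (target − residual)·4.0·V
residual = 14.695·(0.01821 + 0.09011·e^(−0.04·21.9)) = 0.8190
sugar = (2.8 − 0.8190)·4.0·23.3

184.6256 g


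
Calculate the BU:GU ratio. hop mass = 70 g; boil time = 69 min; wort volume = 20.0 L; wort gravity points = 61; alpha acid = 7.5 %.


U = 1.65·0.000125^(GP/1000)·(1−e^(−0.04t))/4.15;  IBU = (α/100)·m·U·1000/V;  BU:GU = IBU/GP
U = 1.65·0.000125^(61/1000)·(1−e^(−0.04·69))/4.15 = 0.2153
IBU = (7.5/100)·70·0.2153·1000/20.0 = 56.5042
BU:GU = 56.5042/61

0.9263


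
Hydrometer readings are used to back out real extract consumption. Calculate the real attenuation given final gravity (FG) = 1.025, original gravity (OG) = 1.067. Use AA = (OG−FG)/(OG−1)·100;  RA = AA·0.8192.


AA = (1.067 − 1.025)/(1.067 − 1)·100 = 62.6866
RA = 62.6866·0.8192

51.3528 %


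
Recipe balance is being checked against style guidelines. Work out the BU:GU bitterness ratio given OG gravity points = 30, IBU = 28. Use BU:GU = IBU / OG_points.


BU:GU = 28 / 30

0.9333


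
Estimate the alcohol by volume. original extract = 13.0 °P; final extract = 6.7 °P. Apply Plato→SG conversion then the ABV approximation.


SG = 259/(259 − P);  ABV = (OG − FG)·131.25
OG = 259/(259 − 13.0) = 1.0528
FG = 259/(259 − 6.7) = 1.0266
ABV = (1.0528 − 1.0266)·131.25

3.4505 % ABV


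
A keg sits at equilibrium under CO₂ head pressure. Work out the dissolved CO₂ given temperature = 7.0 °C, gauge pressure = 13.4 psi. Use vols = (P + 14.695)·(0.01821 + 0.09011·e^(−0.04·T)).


vols = (13.4 + 14.695)·(0.01821 + 0.09011·e^(−0.04·7.0))

2.4250 volumes


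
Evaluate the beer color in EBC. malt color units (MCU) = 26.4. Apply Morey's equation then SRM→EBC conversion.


SRM = 1.4922·MCU^0.6859;  EBC = SRM·1.97
SRM = 1.4922·26.4^0.6859 = 14.0898
EBC = 14.0898·1.97

27.7569 EBC


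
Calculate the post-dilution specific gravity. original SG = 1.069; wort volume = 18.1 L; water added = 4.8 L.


SG_new = 1 + (SG_old − 1)·V_old/(V_old + V_water)
pts = (1.069 − 1)·1000·18.1/(18.1 + 4.8) = 54.5371
SG_new = 1 + 54.5371/1000

1.0545


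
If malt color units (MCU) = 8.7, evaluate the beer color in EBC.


SRM = 1.4922·MCU^0.6859;  EBC = SRM·1.97
SRM = 1.4922·8.7^0.6859 = 6.5803
EBC = 6.5803·1.97

12.9631 EBC


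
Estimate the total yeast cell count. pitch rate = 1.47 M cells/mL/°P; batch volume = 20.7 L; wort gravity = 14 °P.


cells (billions) = rate · V_L · °P
cells = 1.47 · 20.7 · 14

426.0060 billion cells


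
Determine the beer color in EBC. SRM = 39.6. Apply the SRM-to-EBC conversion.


EBC = SRM · 1.97
EBC = 39.6 · 1.97

78.0120 EBC


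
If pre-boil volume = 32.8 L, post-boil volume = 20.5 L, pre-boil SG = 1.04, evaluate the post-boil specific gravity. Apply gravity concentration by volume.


SG_post = 1 + (SG_pre − 1)·V_pre/V_post
pts_pre = (1.04 − 1)·1000 = 40.0000
pts_post = 40.0000·32.8/20.5 = 64.0000
SG_post = 1 + 64.0000/1000

1.0640


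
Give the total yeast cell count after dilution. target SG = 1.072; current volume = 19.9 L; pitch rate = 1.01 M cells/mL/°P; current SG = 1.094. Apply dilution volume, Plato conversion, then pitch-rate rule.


V_w = V·((SG_c−1)/(SG_t−1)−1);  °P = 259 − 259/SG_t;  cells = rate·(V+V_w)·°P
V_w = 19.9·((1.094−1)/(1.072−1)−1) = 6.0806
V_final = 19.9 + 6.0806 = 25.9806
°P = 259 − 259/1.072 = 17.3955
cells = 1.01·25.9806·17.3955

456.4648 billion cells


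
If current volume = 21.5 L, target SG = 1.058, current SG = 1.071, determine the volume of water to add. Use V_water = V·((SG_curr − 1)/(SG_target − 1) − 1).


V_water = 21.5·((1.071 − 1)/(1.058 − 1) − 1)

4.8190 L


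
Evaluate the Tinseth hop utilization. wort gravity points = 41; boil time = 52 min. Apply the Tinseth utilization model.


U = 1.65·0.000125^(GP/1000) · (1 − e^(−0.04·t))/4.15
bigness = 1.65·0.000125^(41/1000) = 1.1415
boil_factor = (1 − e^(−0.04·52))/4.15 = 0.2109
U = 1.1415 · 0.2109

0.2407


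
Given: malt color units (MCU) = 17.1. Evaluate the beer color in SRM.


SRM = 1.4922 · MCU^0.6859
SRM = 1.4922 · 17.1^0.6859

10.4602 SRM


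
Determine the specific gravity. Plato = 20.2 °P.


SG = 259/(259 − P)
SG = 259/(259 − 20.2)

1.0846


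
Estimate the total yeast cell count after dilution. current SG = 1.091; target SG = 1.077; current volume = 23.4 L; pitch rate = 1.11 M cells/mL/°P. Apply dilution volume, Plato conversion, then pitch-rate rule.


V_w = V·((SG_c−1)/(SG_t−1)−1);  °P = 259 − 259/SG_t;  cells = rate·(V+V_w)·°P
V_w = 23.4·((1.091−1)/(1.077−1)−1) = 4.2545
V_final = 23.4 + 4.2545 = 27.6545
°P = 259 − 259/1.077 = 18.5172
cells = 1.11·27.6545·18.5172

568.4134 billion cells


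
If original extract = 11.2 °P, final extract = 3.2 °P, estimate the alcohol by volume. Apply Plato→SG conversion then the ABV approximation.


SG = 259/(259 − P);  ABV = (OG − FG)·131.25
OG = 259/(259 − 11.2) = 1.0452
FG = 259/(259 − 3.2) = 1.0125
ABV = (1.0452 − 1.0125)·131.25

4.2903 % ABV


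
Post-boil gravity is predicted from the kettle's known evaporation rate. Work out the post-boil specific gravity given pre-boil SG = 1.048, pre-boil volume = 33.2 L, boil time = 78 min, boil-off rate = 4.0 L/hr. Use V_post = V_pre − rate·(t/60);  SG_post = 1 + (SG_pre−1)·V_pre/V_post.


V_post = 33.2 − 4.0·(78/60) = 28.0000
SG_post = 1 + (1.048 − 1)·33.2/28.0000

1.0569


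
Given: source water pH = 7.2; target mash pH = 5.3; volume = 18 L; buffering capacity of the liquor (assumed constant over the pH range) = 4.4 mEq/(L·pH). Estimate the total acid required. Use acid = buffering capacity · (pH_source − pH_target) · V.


acid = 4.4 · (7.2 − 5.3) · 18

150.4800 mEq


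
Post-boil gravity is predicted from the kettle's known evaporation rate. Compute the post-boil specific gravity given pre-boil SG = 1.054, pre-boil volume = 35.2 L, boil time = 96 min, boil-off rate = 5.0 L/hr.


V_post = V_pre − rate·(t/60);  SG_post = 1 + (SG_pre−1)·V_pre/V_post
V_post = 35.2 − 5.0·(96/60) = 27.2000
SG_post = 1 + (1.054 − 1)·35.2/27.2000

1.0699


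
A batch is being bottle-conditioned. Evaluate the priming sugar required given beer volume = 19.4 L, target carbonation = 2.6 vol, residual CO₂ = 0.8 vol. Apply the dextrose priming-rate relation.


sugar = (target − residual)·4.0·V
sugar = (2.6 − 0.8)·4.0·19.4

139.6800 g


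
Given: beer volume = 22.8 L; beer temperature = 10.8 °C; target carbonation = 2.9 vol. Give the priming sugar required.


residual = 14.695·(0.01821 + 0.09011·e^(−0.04·T));  sugar = (target − residual)·4.0·V
residual = 14.695·(0.01821 + 0.09011·e^(−0.04·10.8)) = 1.1273
sugar = (2.9 − 1.1273)·4.0·22.8

161.6741 g


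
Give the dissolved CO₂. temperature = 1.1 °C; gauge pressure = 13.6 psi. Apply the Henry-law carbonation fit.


vols = (P + 14.695)·(0.01821 + 0.09011·e^(−0.04·T))
vols = (13.6 + 14.695)·(0.01821 + 0.09011·e^(−0.04·1.1))

2.9552 volumes


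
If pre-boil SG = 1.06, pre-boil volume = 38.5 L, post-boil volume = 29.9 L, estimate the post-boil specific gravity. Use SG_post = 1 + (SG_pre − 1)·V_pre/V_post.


pts_pre = (1.06 − 1)·1000 = 60.0000
pts_post = 60.0000·38.5/29.9 = 77.2575
SG_post = 1 + 77.2575/1000

1.0773


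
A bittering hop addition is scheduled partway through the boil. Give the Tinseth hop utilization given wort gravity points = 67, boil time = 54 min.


U = 1.65·0.000125^(GP/1000) · (1 − e^(−0.04·t))/4.15
bigness = 1.65·0.000125^(67/1000) = 0.9036
boil_factor = (1 − e^(−0.04·54))/4.15 = 0.2132
U = 0.9036 · 0.2132

0.1926


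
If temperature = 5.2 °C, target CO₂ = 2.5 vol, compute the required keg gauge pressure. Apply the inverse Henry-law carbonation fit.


psi = vols/(0.01821 + 0.09011·e^(−0.04·T)) − 14.695
psi = 2.5/(0.01821 + 0.09011·e^(−0.04·5.2)) − 14.695

12.6579 psi


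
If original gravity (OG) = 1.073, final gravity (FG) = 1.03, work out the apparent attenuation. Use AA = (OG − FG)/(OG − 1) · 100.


AA = (1.073 − 1.03)/(1.073 − 1) · 100

58.9041 %


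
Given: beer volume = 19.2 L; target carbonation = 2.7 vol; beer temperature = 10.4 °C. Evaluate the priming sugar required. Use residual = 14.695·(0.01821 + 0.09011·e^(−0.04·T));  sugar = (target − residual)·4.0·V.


residual = 14.695·(0.01821 + 0.09011·e^(−0.04·10.4)) = 1.1411
sugar = (2.7 − 1.1411)·4.0·19.2

119.7218 g


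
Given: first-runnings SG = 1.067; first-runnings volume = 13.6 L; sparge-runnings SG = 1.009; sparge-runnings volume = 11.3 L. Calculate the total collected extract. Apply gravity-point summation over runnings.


total = Σ (SG_i − 1)·1000·V_i
first = (1.067 − 1)·1000·13.6 = 911.2000
sparge = (1.009 − 1)·1000·11.3 = 101.7000
total = 911.2000 + 101.7000

1012.9000 gravity·L


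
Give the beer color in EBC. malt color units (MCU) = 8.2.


SRM = 1.4922·MCU^0.6859;  EBC = SRM·1.97
SRM = 1.4922·8.2^0.6859 = 6.3185
EBC = 6.3185·1.97

12.4474 EBC


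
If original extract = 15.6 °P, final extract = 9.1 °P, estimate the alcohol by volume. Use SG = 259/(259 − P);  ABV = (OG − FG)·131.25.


OG = 259/(259 − 15.6) = 1.0641
FG = 259/(259 − 9.1) = 1.0364
ABV = (1.0641 − 1.0364)·131.25

3.6327 % ABV


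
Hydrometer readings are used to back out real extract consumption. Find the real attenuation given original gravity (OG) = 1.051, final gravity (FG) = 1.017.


AA = (OG−FG)/(OG−1)·100;  RA = AA·0.8192
AA = (1.051 − 1.017)/(1.051 − 1)·100 = 66.6667
RA = 66.6667·0.8192

54.6133 %


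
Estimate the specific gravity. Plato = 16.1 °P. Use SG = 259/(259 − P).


SG = 259/(259 − 16.1)

1.0663


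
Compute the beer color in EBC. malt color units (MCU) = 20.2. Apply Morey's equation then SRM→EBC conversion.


SRM = 1.4922·MCU^0.6859;  EBC = SRM·1.97
SRM = 1.4922·20.2^0.6859 = 11.7265
EBC = 11.7265·1.97

23.1012 EBC


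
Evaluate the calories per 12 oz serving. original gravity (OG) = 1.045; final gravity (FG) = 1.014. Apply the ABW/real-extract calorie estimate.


ABW = (OG−FG)·131.25·0.79/FG;  °P = 259 − 259/SG (for OG→OE and FG→AE);  RE = 0.1808·OE + 0.8192·AE;  Cal = (6.9·ABW + 4·(RE−0.1))·FG·3.55
ABW = (1.045 − 1.014)·131.25·0.79/1.014 = 3.1699
OE = 259 − 259/1.045 = 11.1531 °P
AE = 259 − 259/1.014 = 3.5759 °P
RE = 0.1808·11.1531 + 0.8192·3.5759 = 4.9459 °P
Cal = (6.9·3.1699 + 4·(4.9459−0.1))·1.014·3.55

148.5096 kcal


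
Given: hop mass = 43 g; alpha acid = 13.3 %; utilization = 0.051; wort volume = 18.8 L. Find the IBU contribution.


IBU = (α/100)·mass·U·1000 / V
IBU = (13.3/100)·43·0.051·1000 / 18.8

15.5143 IBU


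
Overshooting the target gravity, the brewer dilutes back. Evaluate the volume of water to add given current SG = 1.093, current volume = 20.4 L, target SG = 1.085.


V_water = V·((SG_curr − 1)/(SG_target − 1) − 1)
V_water = 20.4·((1.093 − 1)/(1.085 − 1) − 1)

1.9200 L


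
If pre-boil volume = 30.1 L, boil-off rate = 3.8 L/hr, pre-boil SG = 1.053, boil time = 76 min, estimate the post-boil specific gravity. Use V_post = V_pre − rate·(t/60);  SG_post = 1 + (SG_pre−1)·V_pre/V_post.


V_post = 30.1 − 3.8·(76/60) = 25.2867
SG_post = 1 + (1.053 − 1)·30.1/25.2867

1.0631


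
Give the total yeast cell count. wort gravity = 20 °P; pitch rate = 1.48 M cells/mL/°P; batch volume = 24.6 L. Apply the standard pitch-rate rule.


cells (billions) = rate · V_L · °P
cells = 1.48 · 24.6 · 20

728.1600 billion cells


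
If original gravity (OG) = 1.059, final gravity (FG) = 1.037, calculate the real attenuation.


AA = (OG−FG)/(OG−1)·100;  RA = AA·0.8192
AA = (1.059 − 1.037)/(1.059 − 1)·100 = 37.2881
RA = 37.2881·0.8192

30.5464 %


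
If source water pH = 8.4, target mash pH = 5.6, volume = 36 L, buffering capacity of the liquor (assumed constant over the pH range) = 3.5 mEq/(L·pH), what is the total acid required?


acid = buffering capacity · (pH_source − pH_target) · V
acid = 3.5 · (8.4 − 5.6) · 36

352.8000 mEq


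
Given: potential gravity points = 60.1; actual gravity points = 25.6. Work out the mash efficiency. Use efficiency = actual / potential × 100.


efficiency = 25.6 / 60.1 × 100

42.5957 %


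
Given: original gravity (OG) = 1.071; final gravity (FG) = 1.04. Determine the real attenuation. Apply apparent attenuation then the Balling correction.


AA = (OG−FG)/(OG−1)·100;  RA = AA·0.8192
AA = (1.071 − 1.04)/(1.071 − 1)·100 = 43.6620
RA = 43.6620·0.8192

35.7679 %


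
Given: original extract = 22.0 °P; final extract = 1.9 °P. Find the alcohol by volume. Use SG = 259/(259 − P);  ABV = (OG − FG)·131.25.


OG = 259/(259 − 22.0) = 1.0928
FG = 259/(259 − 1.9) = 1.0074
ABV = (1.0928 − 1.0074)·131.25

11.2136 % ABV


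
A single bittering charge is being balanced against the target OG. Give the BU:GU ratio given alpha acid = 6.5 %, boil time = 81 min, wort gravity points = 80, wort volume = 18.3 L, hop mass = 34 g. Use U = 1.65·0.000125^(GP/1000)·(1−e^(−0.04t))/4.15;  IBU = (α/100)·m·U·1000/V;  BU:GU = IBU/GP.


U = 1.65·0.000125^(80/1000)·(1−e^(−0.04·81))/4.15 = 0.1861
IBU = (6.5/100)·34·0.1861·1000/18.3 = 22.4791
BU:GU = 22.4791/80

0.2810


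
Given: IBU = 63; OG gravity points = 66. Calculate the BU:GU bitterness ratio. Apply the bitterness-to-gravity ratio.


BU:GU = IBU / OG_points
BU:GU = 63 / 66

0.9545


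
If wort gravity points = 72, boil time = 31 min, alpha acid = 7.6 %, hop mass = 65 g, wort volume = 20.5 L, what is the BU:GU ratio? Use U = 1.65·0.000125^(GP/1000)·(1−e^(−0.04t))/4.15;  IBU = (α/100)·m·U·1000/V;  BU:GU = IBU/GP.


U = 1.65·0.000125^(72/1000)·(1−e^(−0.04·31))/4.15 = 0.1479
IBU = (7.6/100)·65·0.1479·1000/20.5 = 35.6469
BU:GU = 35.6469/72

0.4951


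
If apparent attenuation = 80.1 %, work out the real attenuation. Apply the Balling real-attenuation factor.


RA = AA · 0.8192
RA = 80.1 · 0.8192

65.6179 %


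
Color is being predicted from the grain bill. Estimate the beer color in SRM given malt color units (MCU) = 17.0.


SRM = 1.4922 · MCU^0.6859
SRM = 1.4922 · 17.0^0.6859

10.4182 SRM


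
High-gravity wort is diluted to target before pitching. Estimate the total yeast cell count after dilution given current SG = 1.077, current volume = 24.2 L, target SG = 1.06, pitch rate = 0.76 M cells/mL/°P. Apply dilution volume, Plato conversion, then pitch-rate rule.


V_w = V·((SG_c−1)/(SG_t−1)−1);  °P = 259 − 259/SG_t;  cells = rate·(V+V_w)·°P
V_w = 24.2·((1.077−1)/(1.06−1)−1) = 6.8567
V_final = 24.2 + 6.8567 = 31.0567
°P = 259 − 259/1.06 = 14.6604
cells = 0.76·31.0567·14.6604

346.0299 billion cells


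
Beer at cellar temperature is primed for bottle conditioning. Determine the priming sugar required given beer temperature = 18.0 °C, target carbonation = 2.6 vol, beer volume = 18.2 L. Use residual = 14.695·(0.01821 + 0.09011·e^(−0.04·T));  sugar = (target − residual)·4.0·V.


residual = 14.695·(0.01821 + 0.09011·e^(−0.04·18.0)) = 0.9121
sugar = (2.6 − 0.9121)·4.0·18.2

122.8764 g


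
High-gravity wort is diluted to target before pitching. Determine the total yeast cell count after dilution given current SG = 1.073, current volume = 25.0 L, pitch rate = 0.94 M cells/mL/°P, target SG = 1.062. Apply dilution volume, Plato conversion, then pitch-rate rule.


V_w = V·((SG_c−1)/(SG_t−1)−1);  °P = 259 − 259/SG_t;  cells = rate·(V+V_w)·°P
V_w = 25.0·((1.073−1)/(1.062−1)−1) = 4.4355
V_final = 25.0 + 4.4355 = 29.4355
°P = 259 − 259/1.062 = 15.1205
cells = 0.94·29.4355·15.1205

418.3752 billion cells


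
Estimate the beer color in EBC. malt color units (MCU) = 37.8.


SRM = 1.4922·MCU^0.6859;  EBC = SRM·1.97
SRM = 1.4922·37.8^0.6859 = 18.0231
EBC = 18.0231·1.97

35.5054 EBC


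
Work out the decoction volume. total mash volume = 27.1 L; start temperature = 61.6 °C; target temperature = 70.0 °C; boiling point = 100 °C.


V_dec = V_total·(T_target − T_start)/(T_boil − T_start)
V_dec = 27.1·(70.0 − 61.6)/(100 − 61.6)

5.9281 L


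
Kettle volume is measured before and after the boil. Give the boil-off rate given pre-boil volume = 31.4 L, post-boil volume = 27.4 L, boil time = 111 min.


rate = (V_pre − V_post) / (t_min/60)
rate = (31.4 − 27.4) / (111/60)

2.1622 L/hr


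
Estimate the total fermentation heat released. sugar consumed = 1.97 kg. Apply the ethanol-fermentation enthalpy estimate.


Q = m_sugar · 590 kJ/kg
Q = 1.97 · 590

1162.3000 kJ


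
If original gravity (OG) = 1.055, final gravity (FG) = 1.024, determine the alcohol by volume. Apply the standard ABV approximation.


ABV = (OG − FG) · 131.25
ABV = (1.055 − 1.024) · 131.25

4.0687 % ABV


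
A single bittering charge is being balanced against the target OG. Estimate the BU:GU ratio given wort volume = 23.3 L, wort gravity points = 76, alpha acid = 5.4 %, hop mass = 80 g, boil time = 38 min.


U = 1.65·0.000125^(GP/1000)·(1−e^(−0.04t))/4.15;  IBU = (α/100)·m·U·1000/V;  BU:GU = IBU/GP
U = 1.65·0.000125^(76/1000)·(1−e^(−0.04·38))/4.15 = 0.1569
IBU = (5.4/100)·80·0.1569·1000/23.3 = 29.0898
BU:GU = 29.0898/76

0.3828


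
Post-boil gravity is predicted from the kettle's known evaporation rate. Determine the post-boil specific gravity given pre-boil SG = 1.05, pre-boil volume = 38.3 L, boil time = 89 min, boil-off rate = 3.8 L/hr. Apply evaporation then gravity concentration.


V_post = V_pre − rate·(t/60);  SG_post = 1 + (SG_pre−1)·V_pre/V_post
V_post = 38.3 − 3.8·(89/60) = 32.6633
SG_post = 1 + (1.05 − 1)·38.3/32.6633

1.0586


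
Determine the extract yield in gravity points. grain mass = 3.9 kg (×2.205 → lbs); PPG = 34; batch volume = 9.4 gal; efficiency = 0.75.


points = lbs × PPG × eff / vol
lbs = 3.9 × 2.205 = 8.5995
points = 8.5995 × 34 × 0.75 / 9.4

23.3284 points


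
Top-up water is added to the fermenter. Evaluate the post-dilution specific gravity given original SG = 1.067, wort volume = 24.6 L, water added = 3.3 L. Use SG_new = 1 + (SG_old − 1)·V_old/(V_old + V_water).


pts = (1.067 − 1)·1000·24.6/(24.6 + 3.3) = 59.0753
SG_new = 1 + 59.0753/1000

1.0591


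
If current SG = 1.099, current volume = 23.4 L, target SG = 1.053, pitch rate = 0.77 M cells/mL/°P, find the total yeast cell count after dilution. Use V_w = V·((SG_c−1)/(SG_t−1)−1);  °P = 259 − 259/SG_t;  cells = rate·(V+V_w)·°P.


V_w = 23.4·((1.099−1)/(1.053−1)−1) = 20.3094
V_final = 23.4 + 20.3094 = 43.7094
°P = 259 − 259/1.053 = 13.0361
cells = 0.77·43.7094·13.0361

438.7460 billion cells


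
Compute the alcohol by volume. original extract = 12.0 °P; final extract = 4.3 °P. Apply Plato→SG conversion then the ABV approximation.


SG = 259/(259 − P);  ABV = (OG − FG)·131.25
OG = 259/(259 − 12.0) = 1.0486
FG = 259/(259 − 4.3) = 1.0169
ABV = (1.0486 − 1.0169)·131.25

4.1607 % ABV


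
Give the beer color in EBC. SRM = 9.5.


EBC = SRM · 1.97
EBC = 9.5 · 1.97

18.7150 EBC


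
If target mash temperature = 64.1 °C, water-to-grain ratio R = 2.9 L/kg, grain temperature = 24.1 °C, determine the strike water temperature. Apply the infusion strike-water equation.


T_strike = (0.41/R)·(T_mash − T_grain) + T_mash
T_strike = (0.41/2.9)·(64.1 − 24.1) + 64.1

69.7552 °C
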